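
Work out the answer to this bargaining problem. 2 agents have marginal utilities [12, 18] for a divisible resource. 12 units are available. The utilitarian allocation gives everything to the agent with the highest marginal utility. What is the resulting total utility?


Step 1: The marginal utilities are [12, 18]
Step 2: The highest marginal utility is 18
Step 3: All 12 units go to that agent
Step 4: Total utility = 18 * 12 = 216

216


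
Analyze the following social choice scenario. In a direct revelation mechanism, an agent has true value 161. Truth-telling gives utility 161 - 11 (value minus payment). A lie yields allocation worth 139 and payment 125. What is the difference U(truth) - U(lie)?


Step 1: U(truth) = value - payment = 161 - 11 = 150
Step 2: U(lie) = allocation - payment = 139 - 125 = 14
Step 3: IC gap = 150 - 14 = 136

136


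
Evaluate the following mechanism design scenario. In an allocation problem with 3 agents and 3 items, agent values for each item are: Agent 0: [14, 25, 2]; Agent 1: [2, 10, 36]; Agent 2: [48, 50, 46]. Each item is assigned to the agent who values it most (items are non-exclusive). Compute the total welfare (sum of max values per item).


Step 1: For each item, find the maximum value among all agents.
Step 2: Item 0 -> Agent 2 (value 48)
Step 3: Item 1 -> Agent 2 (value 50)
Step 4: Item 2 -> Agent 2 (value 46)
Step 5: Total welfare = 48 + 50 + 46 = 144

144


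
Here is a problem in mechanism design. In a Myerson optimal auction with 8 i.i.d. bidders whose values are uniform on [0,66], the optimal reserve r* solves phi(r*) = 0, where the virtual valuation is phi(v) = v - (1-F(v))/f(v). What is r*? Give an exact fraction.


Step 1: For U[0,66], F(v) = v/66 and f(v) = 1/66
Step 2: phi(v) = v - (1 - v/66)/(1/66) = v - (66 - v) = 2v - 66
Step 3: Set phi(r*) = 0: 2r* - 66 = 0
Step 4: r* = 66/2 = 33 (the number of bidders n = 8 does not enter)

33


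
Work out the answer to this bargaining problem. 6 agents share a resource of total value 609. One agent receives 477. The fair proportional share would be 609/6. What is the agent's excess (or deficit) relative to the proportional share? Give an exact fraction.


Step 1: Proportional share = 609/6 = 203/2
Step 2: Agent's actual allocation = 477
Step 3: Excess = 477 - 203/2 = 751/2

751/2


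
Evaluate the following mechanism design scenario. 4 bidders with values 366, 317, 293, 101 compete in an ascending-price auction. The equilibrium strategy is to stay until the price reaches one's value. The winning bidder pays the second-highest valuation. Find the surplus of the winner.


Step 1: Identify the highest value: 366
Step 2: Identify the second-highest value: 317
Step 3: The final price = second-highest value = 317
Step 4: Surplus = 366 - 317 = 49

49


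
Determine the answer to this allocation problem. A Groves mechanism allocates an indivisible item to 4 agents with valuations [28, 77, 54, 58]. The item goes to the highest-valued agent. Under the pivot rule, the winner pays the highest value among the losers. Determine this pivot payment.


Step 1: The efficient winner is agent 1 with value 77
Step 2: Other agents' values: [28, 54, 58]
Step 3: Pivot payment = max(others) = 58
Step 4: The winner pays 58

58


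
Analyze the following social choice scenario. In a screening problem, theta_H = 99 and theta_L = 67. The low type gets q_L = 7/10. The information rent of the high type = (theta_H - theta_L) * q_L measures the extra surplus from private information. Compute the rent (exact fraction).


Step 1: theta_H - theta_L = 99 - 67 = 32
Step 2: Information rent = (theta_H - theta_L) * q_L
Step 3: = 32 * 7/10
Step 4: = 112/5

112/5


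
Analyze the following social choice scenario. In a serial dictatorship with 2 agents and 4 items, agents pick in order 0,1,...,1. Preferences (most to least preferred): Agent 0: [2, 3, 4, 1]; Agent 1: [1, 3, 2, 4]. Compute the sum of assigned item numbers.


Step 1: Agent 0 picks item 2
Step 2: Agent 1 picks item 1
Step 3: Sum = 2 + 1 = 3

3


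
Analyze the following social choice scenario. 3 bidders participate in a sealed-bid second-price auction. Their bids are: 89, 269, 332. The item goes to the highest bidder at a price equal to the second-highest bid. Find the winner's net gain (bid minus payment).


Step 1: Sort bids in descending order: 332, 269, 89
Step 2: The winning bid is the highest: 332
Step 3: The payment equals the second-highest bid: 269
Step 4: Surplus = winner's bid - payment = 332 - 269 = 63

63


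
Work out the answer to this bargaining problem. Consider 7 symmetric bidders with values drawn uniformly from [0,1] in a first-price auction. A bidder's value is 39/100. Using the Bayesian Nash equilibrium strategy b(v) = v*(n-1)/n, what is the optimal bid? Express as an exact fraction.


Step 1: The symmetric BNE bidding function is b(v) = v * (n-1) / n
Step 2: Substitute v = 39/100 and n = 7
Step 3: b = 39/100 * 6/7
Step 4: b = 117/350

117/350


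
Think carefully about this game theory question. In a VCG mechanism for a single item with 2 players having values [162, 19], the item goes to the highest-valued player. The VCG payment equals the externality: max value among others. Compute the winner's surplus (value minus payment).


Step 1: The winner is the agent with the highest value: agent 0 with value 162
Step 2: Values of other agents: [19]
Step 3: VCG payment = max of others' values = 19
Step 4: Surplus = 162 - 19 = 143

143


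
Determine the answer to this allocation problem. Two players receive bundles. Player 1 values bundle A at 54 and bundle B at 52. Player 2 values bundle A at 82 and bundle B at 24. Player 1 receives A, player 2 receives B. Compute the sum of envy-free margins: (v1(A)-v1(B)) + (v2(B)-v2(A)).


Step 1: Player 1's margin = v1(A) - v1(B) = 54 - 52 = 2
Step 2: Player 2's margin = v2(B) - v2(A) = 24 - 82 = -58
Step 3: Total margin = 2 + -58 = -56

-56


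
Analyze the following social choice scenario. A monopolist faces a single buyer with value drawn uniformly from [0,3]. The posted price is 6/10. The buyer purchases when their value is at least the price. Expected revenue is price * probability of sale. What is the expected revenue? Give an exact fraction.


Step 1: Posted price r = 3/5, value support [0,3]
Step 2: P(v >= r) = (3 - 3/5)/3 = 4/5
Step 3: Expected revenue = r * P(v >= r) = 3/5 * 4/5
Step 4: Revenue = 12/25

12/25


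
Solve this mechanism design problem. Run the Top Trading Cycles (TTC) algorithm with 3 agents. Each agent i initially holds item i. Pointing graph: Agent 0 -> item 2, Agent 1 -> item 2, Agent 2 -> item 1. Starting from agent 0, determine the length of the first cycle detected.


Step 1: Trace the pointer graph from agent 0: 0 -> 2 -> 1 -> 2
Step 2: A cycle is detected when we revisit agent 2
Step 3: The cycle is: 2 -> 1 -> 2
Step 4: Cycle length = 2

2


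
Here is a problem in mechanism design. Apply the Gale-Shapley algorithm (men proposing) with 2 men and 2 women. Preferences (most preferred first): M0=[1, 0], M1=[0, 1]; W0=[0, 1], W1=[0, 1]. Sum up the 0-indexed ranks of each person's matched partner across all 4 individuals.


Step 1: Run Gale-Shapley (men propose, women hold best offer):
  M0 proposes to W1; she accepts
  M1 proposes to W0; she accepts
Step 2: Final matching: W0-M1, W1-M0
Step 3: 0-indexed ranks (man's rank of his match, then woman's): 0 + 1 + 0 + 0
Step 4: Total rank sum = 1

1


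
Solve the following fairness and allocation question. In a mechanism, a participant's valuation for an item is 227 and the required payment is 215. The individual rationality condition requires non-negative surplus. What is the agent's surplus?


Step 1: Surplus = value - payment = 227 - 215 = 12
Step 2: IR is satisfied (surplus >= 0)

12


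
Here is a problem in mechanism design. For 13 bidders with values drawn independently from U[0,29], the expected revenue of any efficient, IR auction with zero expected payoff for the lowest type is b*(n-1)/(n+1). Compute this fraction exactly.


Step 1: By Revenue Equivalence, expected revenue = b*(n-1)/(n+1)
Step 2: Substituting n = 13, b = 29
Step 3: Revenue = 29*(13-1)/(13+1) = 29*12/14
Step 4: Revenue = 348/14 = 174/7

174/7


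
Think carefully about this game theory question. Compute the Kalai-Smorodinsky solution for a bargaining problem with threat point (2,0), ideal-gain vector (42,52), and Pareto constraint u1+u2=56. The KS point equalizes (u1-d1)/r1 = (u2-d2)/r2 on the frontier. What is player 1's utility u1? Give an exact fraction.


Step 1: At the KS point, (u1-d1)/r1 = (u2-d2)/r2 = t and u1+u2 = 56
Step 2: u1 = d1 + r1*t and u2 = d2 + r2*t, so (d1 + r1*t) + (d2 + r2*t) = 56
Step 3: t = (56 - 2 - 0)/(42 + 52) = 54/94 = 27/47
Step 4: u1 = d1 + r1*t = 2 + 42 * 27/47 = 1228/47
Step 5: (Check: u2 = d2 + r2*t = 1404/47; u1+u2 = 1228/47 + 1404/47 = 56, on the frontier.)

1228/47


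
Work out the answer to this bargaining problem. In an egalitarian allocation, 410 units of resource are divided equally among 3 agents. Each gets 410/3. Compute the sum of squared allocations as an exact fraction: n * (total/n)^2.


Step 1: Each agent's share = 410/3
Step 2: Square of each share = (410/3)^2 = 168100/9
Step 3: Sum of squares = 3 * 168100/9 = 168100/3

168100/3


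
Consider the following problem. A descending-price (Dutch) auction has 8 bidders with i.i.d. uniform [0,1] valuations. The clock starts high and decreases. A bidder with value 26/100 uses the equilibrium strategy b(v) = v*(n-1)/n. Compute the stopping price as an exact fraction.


Step 1: Dutch auctions are strategically equivalent to first-price auctions
Step 2: The equilibrium bid is b(v) = v*(n-1)/n
Step 3: b = 13/50 * 7/8
Step 4: b = 91/400

91/400


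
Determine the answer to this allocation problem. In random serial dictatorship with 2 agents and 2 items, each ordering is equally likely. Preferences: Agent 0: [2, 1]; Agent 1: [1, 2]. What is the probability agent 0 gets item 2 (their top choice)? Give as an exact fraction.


Step 1: Agent 0 wants item 2
Step 2: There are 2 possible orderings of agents
Step 3: In 2 orderings, agent 0 gets item 2
Step 4: Probability = 2/2 = 1

1


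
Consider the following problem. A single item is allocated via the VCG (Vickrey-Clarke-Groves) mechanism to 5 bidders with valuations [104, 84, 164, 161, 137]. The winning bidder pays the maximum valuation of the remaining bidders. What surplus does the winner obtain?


Step 1: The winner is the agent with the highest value: agent 2 with value 164
Step 2: Values of other agents: [104, 84, 161, 137]
Step 3: VCG payment = max of others' values = 161
Step 4: Surplus = 164 - 161 = 3

3


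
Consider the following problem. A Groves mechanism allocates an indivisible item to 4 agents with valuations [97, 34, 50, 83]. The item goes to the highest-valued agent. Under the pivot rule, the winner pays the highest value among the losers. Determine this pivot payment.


Step 1: The efficient winner is agent 0 with value 97
Step 2: Other agents' values: [34, 50, 83]
Step 3: Pivot payment = max(others) = 83
Step 4: The winner pays 83

83


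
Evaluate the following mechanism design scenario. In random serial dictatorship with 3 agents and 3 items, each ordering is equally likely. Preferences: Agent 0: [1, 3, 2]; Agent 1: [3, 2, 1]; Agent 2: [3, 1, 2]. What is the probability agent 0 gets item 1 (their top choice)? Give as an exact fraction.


Step 1: Agent 0 wants item 1
Step 2: There are 6 possible orderings of agents
Step 3: In 5 orderings, agent 0 gets item 1
Step 4: Probability = 5/6

5/6


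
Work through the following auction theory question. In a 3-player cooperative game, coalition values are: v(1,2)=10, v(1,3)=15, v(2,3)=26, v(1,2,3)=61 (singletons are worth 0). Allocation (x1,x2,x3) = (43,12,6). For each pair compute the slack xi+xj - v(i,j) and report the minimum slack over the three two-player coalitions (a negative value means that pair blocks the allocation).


Step 1: Slack for coalition (1,2): x1+x2 - v12 = 55 - 10 = 45
Step 2: Slack for coalition (1,3): x1+x3 - v13 = 49 - 15 = 34
Step 3: Slack for coalition (2,3): x2+x3 - v23 = 18 - 26 = -8
Step 4: Minimum slack = min(45, 34, -8) = -8, attained by (2,3); coalition (2,3) can block (slack < 0), so the allocation is not in the core

-8


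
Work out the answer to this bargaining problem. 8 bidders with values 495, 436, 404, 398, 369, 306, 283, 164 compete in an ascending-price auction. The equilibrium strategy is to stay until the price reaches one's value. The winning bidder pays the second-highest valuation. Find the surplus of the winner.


Step 1: Identify the highest value: 495
Step 2: Identify the second-highest value: 436
Step 3: The final price = second-highest value = 436
Step 4: Surplus = 495 - 436 = 59

59


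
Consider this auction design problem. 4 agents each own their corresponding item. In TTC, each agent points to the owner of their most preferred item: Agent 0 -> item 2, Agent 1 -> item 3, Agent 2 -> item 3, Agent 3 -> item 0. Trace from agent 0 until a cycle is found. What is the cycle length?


Step 1: Trace the pointer graph from agent 0: 0 -> 2 -> 3 -> 0
Step 2: A cycle is detected when we revisit agent 0
Step 3: The cycle is: 0 -> 2 -> 3 -> 0
Step 4: Cycle length = 3

3


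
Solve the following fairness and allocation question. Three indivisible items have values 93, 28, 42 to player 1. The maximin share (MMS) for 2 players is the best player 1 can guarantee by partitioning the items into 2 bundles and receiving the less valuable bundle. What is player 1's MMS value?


Step 1: Item values = 93, 28, 42
Step 2: Enumerate all 2-bundle partitions and take the smaller bundle:
  Partition 1: {93} vs {28,42} -> bundles 93, 70; min = 70
  Partition 2: {28} vs {93,42} -> bundles 28, 135; min = 28
  Partition 3: {42} vs {93,28} -> bundles 42, 121; min = 42
Step 3: MMS = max(70, 28, 42) = 70

70


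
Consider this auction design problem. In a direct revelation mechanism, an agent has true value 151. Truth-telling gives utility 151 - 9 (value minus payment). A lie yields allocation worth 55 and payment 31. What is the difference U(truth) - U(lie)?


Step 1: U(truth) = value - payment = 151 - 9 = 142
Step 2: U(lie) = allocation - payment = 55 - 31 = 24
Step 3: IC gap = 142 - 24 = 118

118


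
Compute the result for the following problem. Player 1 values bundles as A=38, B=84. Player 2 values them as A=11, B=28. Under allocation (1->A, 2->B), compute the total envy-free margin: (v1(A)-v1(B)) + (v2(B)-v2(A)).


Step 1: Player 1's margin = v1(A) - v1(B) = 38 - 84 = -46
Step 2: Player 2's margin = v2(B) - v2(A) = 28 - 11 = 17
Step 3: Total margin = -46 + 17 = -29

-29


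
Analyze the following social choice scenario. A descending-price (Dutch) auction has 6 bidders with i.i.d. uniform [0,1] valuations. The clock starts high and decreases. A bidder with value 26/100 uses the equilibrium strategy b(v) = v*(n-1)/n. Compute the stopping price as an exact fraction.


Step 1: Dutch auctions are strategically equivalent to first-price auctions
Step 2: The equilibrium bid is b(v) = v*(n-1)/n
Step 3: b = 13/50 * 5/6
Step 4: b = 13/60

13/60


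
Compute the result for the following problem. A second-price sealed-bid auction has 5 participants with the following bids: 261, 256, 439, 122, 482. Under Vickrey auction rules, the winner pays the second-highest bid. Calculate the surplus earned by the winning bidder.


Step 1: Sort bids in descending order: 482, 439, 261, 256, 122
Step 2: The winning bid is the highest: 482
Step 3: The payment equals the second-highest bid: 439
Step 4: Surplus = winner's bid - payment = 482 - 439 = 43

43


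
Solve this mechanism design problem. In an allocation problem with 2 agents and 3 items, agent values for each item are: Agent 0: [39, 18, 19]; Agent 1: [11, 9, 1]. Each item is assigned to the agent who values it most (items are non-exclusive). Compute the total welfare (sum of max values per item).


Step 1: For each item, find the maximum value among all agents.
Step 2: Item 0 -> Agent 0 (value 39)
Step 3: Item 1 -> Agent 0 (value 18)
Step 4: Item 2 -> Agent 0 (value 19)
Step 5: Total welfare = 39 + 18 + 19 = 76

76


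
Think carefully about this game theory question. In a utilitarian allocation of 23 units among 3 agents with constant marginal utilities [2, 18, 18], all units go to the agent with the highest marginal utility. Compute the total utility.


Step 1: The marginal utilities are [2, 18, 18]
Step 2: The highest marginal utility is 18
Step 3: All 23 units go to that agent
Step 4: Total utility = 18 * 23 = 414

414


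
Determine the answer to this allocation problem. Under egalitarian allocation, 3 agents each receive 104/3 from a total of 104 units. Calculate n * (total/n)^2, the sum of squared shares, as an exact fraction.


Step 1: Each agent's share = 104/3
Step 2: Square of each share = (104/3)^2 = 10816/9
Step 3: Sum of squares = 3 * 10816/9 = 10816/3

10816/3


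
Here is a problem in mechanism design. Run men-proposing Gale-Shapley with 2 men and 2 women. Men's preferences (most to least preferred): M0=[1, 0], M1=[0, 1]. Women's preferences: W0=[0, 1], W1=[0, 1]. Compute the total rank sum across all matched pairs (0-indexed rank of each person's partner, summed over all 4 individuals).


Step 1: Run Gale-Shapley (men propose, women hold best offer):
  M0 proposes to W1; she accepts
  M1 proposes to W0; she accepts
Step 2: Final matching: W0-M1, W1-M0
Step 3: 0-indexed ranks (man's rank of his match, then woman's): 0 + 1 + 0 + 0
Step 4: Total rank sum = 1

1


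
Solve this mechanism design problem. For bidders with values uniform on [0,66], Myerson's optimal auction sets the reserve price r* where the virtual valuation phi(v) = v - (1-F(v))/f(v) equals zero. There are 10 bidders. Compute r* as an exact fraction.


Step 1: For U[0,66], F(v) = v/66 and f(v) = 1/66
Step 2: phi(v) = v - (1 - v/66)/(1/66) = v - (66 - v) = 2v - 66
Step 3: Set phi(r*) = 0: 2r* - 66 = 0
Step 4: r* = 66/2 = 33 (the number of bidders n = 10 does not enter)

33


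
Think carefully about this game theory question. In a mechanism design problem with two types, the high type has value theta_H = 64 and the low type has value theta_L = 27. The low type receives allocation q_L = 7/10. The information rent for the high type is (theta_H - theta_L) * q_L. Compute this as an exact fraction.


Step 1: theta_H - theta_L = 64 - 27 = 37
Step 2: Information rent = (theta_H - theta_L) * q_L
Step 3: = 37 * 7/10
Step 4: = 259/10

259/10


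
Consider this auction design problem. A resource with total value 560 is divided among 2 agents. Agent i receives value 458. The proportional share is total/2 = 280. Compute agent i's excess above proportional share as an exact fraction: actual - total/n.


Step 1: Proportional share = 560/2 = 280
Step 2: Agent's actual allocation = 458
Step 3: Excess = 458 - 280 = 178

178


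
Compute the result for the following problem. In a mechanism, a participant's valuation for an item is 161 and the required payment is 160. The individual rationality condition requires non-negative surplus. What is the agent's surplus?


Step 1: Surplus = value - payment = 161 - 160 = 1
Step 2: IR is satisfied (surplus >= 0)

1


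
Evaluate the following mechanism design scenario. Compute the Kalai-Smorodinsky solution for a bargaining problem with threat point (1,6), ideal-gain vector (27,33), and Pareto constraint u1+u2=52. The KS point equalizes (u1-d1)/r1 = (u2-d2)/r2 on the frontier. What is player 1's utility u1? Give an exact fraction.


Step 1: At the KS point, (u1-d1)/r1 = (u2-d2)/r2 = t and u1+u2 = 52
Step 2: u1 = d1 + r1*t and u2 = d2 + r2*t, so (d1 + r1*t) + (d2 + r2*t) = 52
Step 3: t = (52 - 1 - 6)/(27 + 33) = 45/60 = 3/4
Step 4: u1 = d1 + r1*t = 1 + 27 * 3/4 = 85/4
Step 5: (Check: u2 = d2 + r2*t = 123/4; u1+u2 = 85/4 + 123/4 = 52, on the frontier.)

85/4


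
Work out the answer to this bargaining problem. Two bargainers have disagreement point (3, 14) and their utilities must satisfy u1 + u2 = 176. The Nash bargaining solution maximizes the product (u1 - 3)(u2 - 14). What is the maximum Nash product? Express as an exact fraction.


Step 1: The Nash solution splits surplus symmetrically above the disagreement point
Step 2: u1 = (total + d1 - d2)/2 = (176 + 3 - 14)/2 = 165/2
Step 3: u2 = (total - d1 + d2)/2 = (176 - 3 + 14)/2 = 187/2
Step 4: Nash product = (165/2 - 3) * (187/2 - 14)
Step 5: = 159/2 * 159/2 = 25281/4

25281/4


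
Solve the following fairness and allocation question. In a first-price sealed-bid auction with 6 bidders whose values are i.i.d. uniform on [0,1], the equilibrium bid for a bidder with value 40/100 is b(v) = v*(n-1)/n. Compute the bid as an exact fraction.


Step 1: The symmetric BNE bidding function is b(v) = v * (n-1) / n
Step 2: Substitute v = 2/5 and n = 6
Step 3: b = 2/5 * 5/6
Step 4: b = 1/3

1/3


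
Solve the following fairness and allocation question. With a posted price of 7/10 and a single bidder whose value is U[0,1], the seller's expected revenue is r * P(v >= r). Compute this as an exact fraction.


Step 1: Posted price r = 7/10, value support [0,1]
Step 2: P(v >= r) = (1 - 7/10)/1 = 3/10
Step 3: Expected revenue = r * P(v >= r) = 7/10 * 3/10
Step 4: Revenue = 21/100

21/100


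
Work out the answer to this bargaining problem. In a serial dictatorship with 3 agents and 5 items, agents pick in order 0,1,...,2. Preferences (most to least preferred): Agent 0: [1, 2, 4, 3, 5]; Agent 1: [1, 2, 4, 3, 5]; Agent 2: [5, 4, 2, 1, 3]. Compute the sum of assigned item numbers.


Step 1: Agent 0 picks item 1
Step 2: Agent 1 picks item 2
Step 3: Agent 2 picks item 5
Step 4: Sum = 1 + 2 + 5 = 8

8


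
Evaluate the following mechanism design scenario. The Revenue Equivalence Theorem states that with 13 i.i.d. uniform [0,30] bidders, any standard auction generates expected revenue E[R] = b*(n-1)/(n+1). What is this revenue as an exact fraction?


Step 1: By Revenue Equivalence, expected revenue = b*(n-1)/(n+1)
Step 2: Substituting n = 13, b = 30
Step 3: Revenue = 30*(13-1)/(13+1) = 30*12/14
Step 4: Revenue = 360/14 = 180/7

180/7


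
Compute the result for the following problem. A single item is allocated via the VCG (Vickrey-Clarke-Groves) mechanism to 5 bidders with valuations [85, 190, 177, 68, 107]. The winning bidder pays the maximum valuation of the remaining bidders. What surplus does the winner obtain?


Step 1: The winner is the agent with the highest value: agent 1 with value 190
Step 2: Values of other agents: [85, 177, 68, 107]
Step 3: VCG payment = max of others' values = 177
Step 4: Surplus = 190 - 177 = 13

13


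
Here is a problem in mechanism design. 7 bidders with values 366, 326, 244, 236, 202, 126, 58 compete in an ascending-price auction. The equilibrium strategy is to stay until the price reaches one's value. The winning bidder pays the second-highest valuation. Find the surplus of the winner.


Step 1: Identify the highest value: 366
Step 2: Identify the second-highest value: 326
Step 3: The final price = second-highest value = 326
Step 4: Surplus = 366 - 326 = 40

40


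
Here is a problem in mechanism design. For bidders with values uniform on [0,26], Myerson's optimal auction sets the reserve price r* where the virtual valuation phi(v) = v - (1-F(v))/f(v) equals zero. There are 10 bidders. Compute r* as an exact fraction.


Step 1: For U[0,26], F(v) = v/26 and f(v) = 1/26
Step 2: phi(v) = v - (1 - v/26)/(1/26) = v - (26 - v) = 2v - 26
Step 3: Set phi(r*) = 0: 2r* - 26 = 0
Step 4: r* = 26/2 = 13 (the number of bidders n = 10 does not enter)

13


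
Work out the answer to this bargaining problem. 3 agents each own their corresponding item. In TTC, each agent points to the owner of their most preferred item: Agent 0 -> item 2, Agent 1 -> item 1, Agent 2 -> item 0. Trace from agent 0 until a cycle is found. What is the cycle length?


Step 1: Trace the pointer graph from agent 0: 0 -> 2 -> 0
Step 2: A cycle is detected when we revisit agent 0
Step 3: The cycle is: 0 -> 2 -> 0
Step 4: Cycle length = 2

2


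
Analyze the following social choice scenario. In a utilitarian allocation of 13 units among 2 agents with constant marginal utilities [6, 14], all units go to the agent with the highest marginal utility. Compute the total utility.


Step 1: The marginal utilities are [6, 14]
Step 2: The highest marginal utility is 14
Step 3: All 13 units go to that agent
Step 4: Total utility = 14 * 13 = 182

182


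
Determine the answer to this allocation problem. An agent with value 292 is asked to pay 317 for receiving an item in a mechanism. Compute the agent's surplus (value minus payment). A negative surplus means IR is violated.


Step 1: Surplus = value - payment = 292 - 317 = -25
Step 2: IR is violated (surplus < 0)

-25


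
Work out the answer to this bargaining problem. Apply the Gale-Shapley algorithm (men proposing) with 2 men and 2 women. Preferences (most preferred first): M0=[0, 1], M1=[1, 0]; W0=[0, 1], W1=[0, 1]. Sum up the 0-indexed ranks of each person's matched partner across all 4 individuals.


Step 1: Run Gale-Shapley (men propose, women hold best offer):
  M0 proposes to W0; she accepts
  M1 proposes to W1; she accepts
Step 2: Final matching: W0-M0, W1-M1
Step 3: 0-indexed ranks (man's rank of his match, then woman's): 0 + 0 + 0 + 1
Step 4: Total rank sum = 1

1


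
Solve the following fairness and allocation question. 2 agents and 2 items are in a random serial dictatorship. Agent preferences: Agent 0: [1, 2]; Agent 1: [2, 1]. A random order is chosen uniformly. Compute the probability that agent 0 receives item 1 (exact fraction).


Step 1: Agent 0 wants item 1
Step 2: There are 2 possible orderings of agents
Step 3: In 2 orderings, agent 0 gets item 1
Step 4: Probability = 2/2 = 1

1


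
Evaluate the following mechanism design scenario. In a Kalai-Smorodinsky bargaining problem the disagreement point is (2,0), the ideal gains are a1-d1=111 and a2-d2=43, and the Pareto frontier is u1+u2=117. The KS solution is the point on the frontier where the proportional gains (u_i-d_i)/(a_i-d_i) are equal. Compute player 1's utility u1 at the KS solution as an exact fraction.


Step 1: At the KS point, (u1-d1)/r1 = (u2-d2)/r2 = t and u1+u2 = 117
Step 2: u1 = d1 + r1*t and u2 = d2 + r2*t, so (d1 + r1*t) + (d2 + r2*t) = 117
Step 3: t = (117 - 2 - 0)/(111 + 43) = 115/154
Step 4: u1 = d1 + r1*t = 2 + 111 * 115/154 = 13073/154
Step 5: (Check: u2 = d2 + r2*t = 4945/154; u1+u2 = 13073/154 + 4945/154 = 117, on the frontier.)

13073/154


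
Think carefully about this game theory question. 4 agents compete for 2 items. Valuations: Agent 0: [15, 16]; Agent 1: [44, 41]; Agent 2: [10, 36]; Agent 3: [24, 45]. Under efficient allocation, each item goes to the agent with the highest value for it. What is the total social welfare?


Step 1: For each item, find the maximum value among all agents.
Step 2: Item 0 -> Agent 1 (value 44)
Step 3: Item 1 -> Agent 3 (value 45)
Step 4: Total welfare = 44 + 45 = 89

89


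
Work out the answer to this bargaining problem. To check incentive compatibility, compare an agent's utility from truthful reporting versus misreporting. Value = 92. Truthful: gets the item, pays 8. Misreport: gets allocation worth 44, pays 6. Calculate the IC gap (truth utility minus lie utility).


Step 1: U(truth) = value - payment = 92 - 8 = 84
Step 2: U(lie) = allocation - payment = 44 - 6 = 38
Step 3: IC gap = 84 - 38 = 46

46


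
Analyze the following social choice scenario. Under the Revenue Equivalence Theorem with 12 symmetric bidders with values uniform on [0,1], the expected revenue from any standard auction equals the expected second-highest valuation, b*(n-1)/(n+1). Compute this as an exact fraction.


Step 1: By Revenue Equivalence, expected revenue = b*(n-1)/(n+1)
Step 2: Substituting n = 12, b = 1
Step 3: Revenue = 1*(12-1)/(12+1) = 1*11/13
Step 4: Revenue = 11/13

11/13


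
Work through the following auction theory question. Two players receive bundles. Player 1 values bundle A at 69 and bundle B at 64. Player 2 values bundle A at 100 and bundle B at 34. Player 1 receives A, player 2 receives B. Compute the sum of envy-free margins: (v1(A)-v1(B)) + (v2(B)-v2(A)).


Step 1: Player 1's margin = v1(A) - v1(B) = 69 - 64 = 5
Step 2: Player 2's margin = v2(B) - v2(A) = 34 - 100 = -66
Step 3: Total margin = 5 + -66 = -61

-61


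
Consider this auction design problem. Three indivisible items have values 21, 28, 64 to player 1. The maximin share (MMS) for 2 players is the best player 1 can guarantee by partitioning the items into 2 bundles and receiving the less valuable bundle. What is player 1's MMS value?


Step 1: Item values = 21, 28, 64
Step 2: Enumerate all 2-bundle partitions and take the smaller bundle:
  Partition 1: {21} vs {28,64} -> bundles 21, 92; min = 21
  Partition 2: {28} vs {21,64} -> bundles 28, 85; min = 28
  Partition 3: {64} vs {21,28} -> bundles 64, 49; min = 49
Step 3: MMS = max(21, 28, 49) = 49

49


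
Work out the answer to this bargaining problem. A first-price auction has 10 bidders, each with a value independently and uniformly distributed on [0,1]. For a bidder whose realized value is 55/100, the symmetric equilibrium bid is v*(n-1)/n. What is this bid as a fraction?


Step 1: The symmetric BNE bidding function is b(v) = v * (n-1) / n
Step 2: Substitute v = 11/20 and n = 10
Step 3: b = 11/20 * 9/10
Step 4: b = 99/200

99/200


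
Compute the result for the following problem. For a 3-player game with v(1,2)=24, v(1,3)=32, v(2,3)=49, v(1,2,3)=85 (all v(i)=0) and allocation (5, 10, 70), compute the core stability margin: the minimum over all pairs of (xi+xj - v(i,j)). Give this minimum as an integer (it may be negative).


Step 1: Slack for coalition (1,2): x1+x2 - v12 = 15 - 24 = -9
Step 2: Slack for coalition (1,3): x1+x3 - v13 = 75 - 32 = 43
Step 3: Slack for coalition (2,3): x2+x3 - v23 = 80 - 49 = 31
Step 4: Minimum slack = min(-9, 43, 31) = -9, attained by (1,2); coalition (1,2) can block (slack < 0), so the allocation is not in the core

-9


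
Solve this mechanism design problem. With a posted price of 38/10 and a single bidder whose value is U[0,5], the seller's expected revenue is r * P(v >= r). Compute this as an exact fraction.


Step 1: Posted price r = 19/5, value support [0,5]
Step 2: P(v >= r) = (5 - 19/5)/5 = 6/25
Step 3: Expected revenue = r * P(v >= r) = 19/5 * 6/25
Step 4: Revenue = 114/125

114/125


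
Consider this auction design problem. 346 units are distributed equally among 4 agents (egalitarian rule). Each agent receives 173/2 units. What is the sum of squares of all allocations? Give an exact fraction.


Step 1: Each agent's share = 346/4 = 173/2
Step 2: Square of each share = (173/2)^2 = 29929/4
Step 3: Sum of squares = 4 * 29929/4 = 29929

29929


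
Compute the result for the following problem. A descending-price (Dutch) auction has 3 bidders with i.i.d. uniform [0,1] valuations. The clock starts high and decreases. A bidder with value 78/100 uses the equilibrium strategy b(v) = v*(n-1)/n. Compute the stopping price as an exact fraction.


Step 1: Dutch auctions are strategically equivalent to first-price auctions
Step 2: The equilibrium bid is b(v) = v*(n-1)/n
Step 3: b = 39/50 * 2/3
Step 4: b = 13/25

13/25


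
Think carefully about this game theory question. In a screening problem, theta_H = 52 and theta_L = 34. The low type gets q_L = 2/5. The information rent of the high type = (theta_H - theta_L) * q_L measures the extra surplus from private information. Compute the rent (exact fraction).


Step 1: theta_H - theta_L = 52 - 34 = 18
Step 2: Information rent = (theta_H - theta_L) * q_L
Step 3: = 18 * 2/5
Step 4: = 36/5

36/5


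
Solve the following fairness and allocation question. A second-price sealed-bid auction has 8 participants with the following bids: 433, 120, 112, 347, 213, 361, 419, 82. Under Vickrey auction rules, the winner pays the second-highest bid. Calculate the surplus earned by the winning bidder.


Step 1: Sort bids in descending order: 433, 419, 361, 347, 213, 120, 112, 82
Step 2: The winning bid is the highest: 433
Step 3: The payment equals the second-highest bid: 419
Step 4: Surplus = winner's bid - payment = 433 - 419 = 14

14


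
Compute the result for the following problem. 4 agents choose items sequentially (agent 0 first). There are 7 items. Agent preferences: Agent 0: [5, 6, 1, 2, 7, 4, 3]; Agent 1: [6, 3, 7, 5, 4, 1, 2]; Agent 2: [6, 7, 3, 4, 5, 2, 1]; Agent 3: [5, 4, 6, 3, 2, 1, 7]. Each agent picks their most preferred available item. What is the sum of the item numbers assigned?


Step 1: Agent 0 picks item 5
Step 2: Agent 1 picks item 6
Step 3: Agent 2 picks item 7
Step 4: Agent 3 picks item 4
Step 5: Sum = 5 + 6 + 7 + 4 = 22

22


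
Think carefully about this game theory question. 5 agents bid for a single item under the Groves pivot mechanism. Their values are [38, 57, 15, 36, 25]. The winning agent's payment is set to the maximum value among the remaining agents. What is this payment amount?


Step 1: The efficient winner is agent 1 with value 57
Step 2: Other agents' values: [38, 15, 36, 25]
Step 3: Pivot payment = max(others) = 38
Step 4: The winner pays 38

38


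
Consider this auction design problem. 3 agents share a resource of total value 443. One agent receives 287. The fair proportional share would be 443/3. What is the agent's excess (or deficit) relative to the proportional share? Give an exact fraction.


Step 1: Proportional share = 443/3
Step 2: Agent's actual allocation = 287
Step 3: Excess = 287 - 443/3 = 418/3

418/3


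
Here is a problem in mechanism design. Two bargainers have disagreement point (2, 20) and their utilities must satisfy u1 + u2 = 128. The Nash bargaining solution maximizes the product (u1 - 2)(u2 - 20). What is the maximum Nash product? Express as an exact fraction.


Step 1: The Nash solution splits surplus symmetrically above the disagreement point
Step 2: u1 = (total + d1 - d2)/2 = (128 + 2 - 20)/2 = 55
Step 3: u2 = (total - d1 + d2)/2 = (128 - 2 + 20)/2 = 73
Step 4: Nash product = (55 - 2) * (73 - 20)
Step 5: = 53 * 53 = 2809

2809


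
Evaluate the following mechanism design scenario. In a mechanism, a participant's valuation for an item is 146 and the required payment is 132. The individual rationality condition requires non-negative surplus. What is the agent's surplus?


Step 1: Surplus = value - payment = 146 - 132 = 14
Step 2: IR is satisfied (surplus >= 0)

14


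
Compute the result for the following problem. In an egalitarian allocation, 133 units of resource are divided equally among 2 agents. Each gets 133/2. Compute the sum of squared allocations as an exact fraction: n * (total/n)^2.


Step 1: Each agent's share = 133/2
Step 2: Square of each share = (133/2)^2 = 17689/4
Step 3: Sum of squares = 2 * 17689/4 = 17689/2

17689/2


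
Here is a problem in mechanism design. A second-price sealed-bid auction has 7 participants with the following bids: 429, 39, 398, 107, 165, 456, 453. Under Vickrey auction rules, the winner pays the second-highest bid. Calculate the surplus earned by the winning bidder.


Step 1: Sort bids in descending order: 456, 453, 429, 398, 165, 107, 39
Step 2: The winning bid is the highest: 456
Step 3: The payment equals the second-highest bid: 453
Step 4: Surplus = winner's bid - payment = 456 - 453 = 3

3


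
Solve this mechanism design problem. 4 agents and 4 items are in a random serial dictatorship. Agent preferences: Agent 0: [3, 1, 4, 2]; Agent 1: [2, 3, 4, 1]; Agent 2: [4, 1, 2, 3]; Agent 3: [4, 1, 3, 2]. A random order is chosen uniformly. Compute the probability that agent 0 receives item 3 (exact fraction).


Step 1: Agent 0 wants item 3
Step 2: There are 24 possible orderings of agents
Step 3: In 24 orderings, agent 0 gets item 3
Step 4: Probability = 24/24 = 1

1


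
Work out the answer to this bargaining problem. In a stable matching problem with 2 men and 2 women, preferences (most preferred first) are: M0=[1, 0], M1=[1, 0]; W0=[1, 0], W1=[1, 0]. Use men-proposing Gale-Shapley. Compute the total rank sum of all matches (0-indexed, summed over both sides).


Step 1: Run Gale-Shapley (men propose, women hold best offer):
  M0 proposes to W1; she accepts
  M1 proposes to W1; she switches from M0
  M0 proposes to W0; she accepts
Step 2: Final matching: W0-M0, W1-M1
Step 3: 0-indexed ranks (man's rank of his match, then woman's): 1 + 1 + 0 + 0
Step 4: Total rank sum = 2

2


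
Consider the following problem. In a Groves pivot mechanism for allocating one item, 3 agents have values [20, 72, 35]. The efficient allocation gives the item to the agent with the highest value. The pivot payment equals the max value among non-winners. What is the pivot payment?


Step 1: The efficient winner is agent 1 with value 72
Step 2: Other agents' values: [20, 35]
Step 3: Pivot payment = max(others) = 35
Step 4: The winner pays 35

35


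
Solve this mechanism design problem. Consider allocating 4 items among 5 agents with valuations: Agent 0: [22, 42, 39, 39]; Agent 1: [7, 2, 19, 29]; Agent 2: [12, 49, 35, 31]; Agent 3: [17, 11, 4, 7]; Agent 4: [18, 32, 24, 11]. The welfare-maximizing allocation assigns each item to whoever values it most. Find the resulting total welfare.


Step 1: For each item, find the maximum value among all agents.
Step 2: Item 0 -> Agent 0 (value 22)
Step 3: Item 1 -> Agent 2 (value 49)
Step 4: Item 2 -> Agent 0 (value 39)
Step 5: Item 3 -> Agent 0 (value 39)
Step 6: Total welfare = 22 + 49 + 39 + 39 = 149

149


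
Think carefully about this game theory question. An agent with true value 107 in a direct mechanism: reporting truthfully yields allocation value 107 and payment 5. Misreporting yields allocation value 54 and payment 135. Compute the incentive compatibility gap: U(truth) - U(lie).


Step 1: U(truth) = value - payment = 107 - 5 = 102
Step 2: U(lie) = allocation - payment = 54 - 135 = -81
Step 3: IC gap = 102 - (-81) = 183

183


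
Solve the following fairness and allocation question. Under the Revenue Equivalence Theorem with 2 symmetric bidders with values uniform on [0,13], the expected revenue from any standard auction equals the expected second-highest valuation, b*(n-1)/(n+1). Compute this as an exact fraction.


Step 1: By Revenue Equivalence, expected revenue = b*(n-1)/(n+1)
Step 2: Substituting n = 2, b = 13
Step 3: Revenue = 13*(2-1)/(2+1) = 13*1/3
Step 4: Revenue = 13/3

13/3


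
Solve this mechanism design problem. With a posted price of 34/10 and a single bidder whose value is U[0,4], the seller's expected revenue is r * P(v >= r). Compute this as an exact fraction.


Step 1: Posted price r = 17/5, value support [0,4]
Step 2: P(v >= r) = (4 - 17/5)/4 = 3/20
Step 3: Expected revenue = r * P(v >= r) = 17/5 * 3/20
Step 4: Revenue = 51/100

51/100


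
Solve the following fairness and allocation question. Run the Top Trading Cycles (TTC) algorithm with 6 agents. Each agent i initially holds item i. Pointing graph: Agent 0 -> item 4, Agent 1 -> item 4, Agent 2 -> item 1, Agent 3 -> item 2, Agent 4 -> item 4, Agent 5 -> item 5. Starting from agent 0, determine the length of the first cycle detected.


Step 1: Trace the pointer graph from agent 0: 0 -> 4 -> 4
Step 2: A cycle is detected when we revisit agent 4
Step 3: The cycle is: 4 -> 4
Step 4: Cycle length = 1

1


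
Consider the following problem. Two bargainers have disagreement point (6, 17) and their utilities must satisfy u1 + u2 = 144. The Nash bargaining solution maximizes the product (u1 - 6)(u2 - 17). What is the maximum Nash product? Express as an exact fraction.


Step 1: The Nash solution splits surplus symmetrically above the disagreement point
Step 2: u1 = (total + d1 - d2)/2 = (144 + 6 - 17)/2 = 133/2
Step 3: u2 = (total - d1 + d2)/2 = (144 - 6 + 17)/2 = 155/2
Step 4: Nash product = (133/2 - 6) * (155/2 - 17)
Step 5: = 121/2 * 121/2 = 14641/4

14641/4
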